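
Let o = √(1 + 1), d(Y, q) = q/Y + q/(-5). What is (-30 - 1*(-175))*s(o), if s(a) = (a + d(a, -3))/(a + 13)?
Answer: 1276/167 - 2059*√2/334 ≈ -1.0774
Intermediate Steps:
d(Y, q) = -q/5 + q/Y (d(Y, q) = q/Y + q*(-⅕) = q/Y - q/5 = -q/5 + q/Y)
o = √2 ≈ 1.4142
s(a) = (⅗ + a - 3/a)/(13 + a) (s(a) = (a + (-⅕*(-3) - 3/a))/(a + 13) = (a + (⅗ - 3/a))/(13 + a) = (⅗ + a - 3/a)/(13 + a))
(-30 - 1*(-175))*s(o) = (-30 - 1*(-175))*((-15 + √2*(3 + 5*√2))/(5*(√2)*(13 + √2))) = (-30 + 175)*((√2/2)*(-15 + √2*(3 + 5*√2))/(5*(13 + √2))) = 145*(√2*(-15 + √2*(3 + 5*√2))/(10*(13 + √2))) = 29*√2*(-15 + √2*(3 + 5*√2))/(2*(13 + √2))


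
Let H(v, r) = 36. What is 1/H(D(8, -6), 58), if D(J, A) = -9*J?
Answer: 1/36 ≈ 0.027778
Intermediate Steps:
1/H(D(8, -6), 58) = 1/36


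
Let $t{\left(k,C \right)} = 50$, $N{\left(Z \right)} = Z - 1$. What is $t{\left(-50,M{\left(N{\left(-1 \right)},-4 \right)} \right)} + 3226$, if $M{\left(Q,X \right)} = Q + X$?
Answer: $3276$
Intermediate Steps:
$N{\left(Z \right)} = -1 + Z$ ($N{\left(Z \right)} = Z - 1 = -1 + Z$)
$t{\left(-50,M{\left(N{\left(-1 \right)},-4 \right)} \right)} + 3226 = 50 + 3226 = 3276$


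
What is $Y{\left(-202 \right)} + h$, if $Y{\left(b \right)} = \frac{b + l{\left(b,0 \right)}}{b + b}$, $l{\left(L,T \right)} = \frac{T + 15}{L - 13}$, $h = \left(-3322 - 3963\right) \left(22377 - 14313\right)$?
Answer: $- \frac{1020539672591}{17372} \approx -5.8746 \cdot 10^{7}$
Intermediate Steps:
$h = -58746240$ ($h = \left(-7285\right) 8064 = -58746240$)
$l{\left(L,T \right)} = \frac{15 + T}{-13 + L}$
$Y{\left(b \right)} = \frac{b + \frac{15}{-13 + b}}{2 b}$ ($Y{\left(b \right)} = \frac{b + \frac{15 + 0}{-13 + b}}{b + b} = \frac{b + \frac{1}{-13 + b} 15}{2 b} = \left(b + \frac{15}{-13 + b}\right) \frac{1}{2 b} = \frac{b + \frac{15}{-13 + b}}{2 b}$)
$Y{\left(-202 \right)} + h = \frac{15 - 202 \left(-13 - 202\right)}{2 \left(-202\right) \left(-13 - 202\right)} - 58746240 = \frac{1}{2} \left(- \frac{1}{202}\right) \frac{1}{-215} \left(15 - -43430\right) - 58746240 = \frac{1}{2} \left(- \frac{1}{202}\right) \left(- \frac{1}{215}\right) \left(15 + 43430\right) - 58746240 = \frac{1}{2} \left(- \frac{1}{202}\right) \left(- \frac{1}{215}\right) 43445 - 58746240 = \frac{8689}{17372} - 58746240 = - \frac{1020539672591}{17372}$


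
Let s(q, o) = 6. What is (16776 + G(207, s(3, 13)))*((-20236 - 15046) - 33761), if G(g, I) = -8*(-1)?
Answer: -1158817712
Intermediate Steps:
G(g, I) = 8
(16776 + G(207, s(3, 13)))*((-20236 - 15046) - 33761) = (16776 + 8)*((-20236 - 15046) - 33761) = 16784*(-35282 - 33761) = 16784*(-69043) = -1158817712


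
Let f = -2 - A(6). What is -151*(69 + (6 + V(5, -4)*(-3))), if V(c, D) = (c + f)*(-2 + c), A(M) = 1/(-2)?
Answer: -13137/2 ≈ -6568.5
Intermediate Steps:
A(M) = -½
f = -3/2 (f = -2 - 1*(-½) = -2 + ½ = -3/2 ≈ -1.5000)
V(c, D) = (-2 + c)*(-3/2 + c) (V(c, D) = (c - 3/2)*(-2 + c) = (-3/2 + c)*(-2 + c) = (-2 + c)*(-3/2 + c))
-151*(69 + (6 + V(5, -4)*(-3))) = -151*(69 + (6 + (3 + 5² - 7/2*5)*(-3))) = -151*(69 + (6 + (3 + 25 - 35/2)*(-3))) = -151*(69 + (6 + (21/2)*(-3))) = -151*(69 + (6 - 63/2)) = -151*(69 - 51/2) = -151*87/2 = -13137/2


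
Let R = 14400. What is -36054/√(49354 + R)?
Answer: -18027*√63754/31877 ≈ -142.79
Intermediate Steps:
-36054/√(49354 + R) = -36054/√(49354 + 14400) = -36054*√63754/63754 = -18027*√63754/31877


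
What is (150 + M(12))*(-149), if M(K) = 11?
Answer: -23989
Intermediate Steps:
(150 + M(12))*(-149) = (150 + 11)*(-149) = 161*(-149) = -23989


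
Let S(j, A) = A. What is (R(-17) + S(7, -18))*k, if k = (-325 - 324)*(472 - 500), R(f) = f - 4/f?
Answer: -10739652/17 ≈ -6.3174e+5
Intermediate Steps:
k = 18172 (k = -649*(-28) = 18172)
(R(-17) + S(7, -18))*k = ((-17 - 4/(-17)) - 18)*18172 = ((-17 - 4*(-1/17)) - 18)*18172 = ((-17 + 4/17) - 18)*18172 = (-285/17 - 18)*18172 = -591/17*18172 = -10739652/17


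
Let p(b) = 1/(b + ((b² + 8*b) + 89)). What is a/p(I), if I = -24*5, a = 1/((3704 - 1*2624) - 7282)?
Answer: -13409/6202 ≈ -2.1620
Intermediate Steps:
a = -1/6202 (a = 1/((3704 - 2624) - 7282) = 1/(1080 - 7282) = 1/(-6202) = -1/6202 ≈ -0.00016124)
I = -120
p(b) = 1/(89 + b² + 9*b) (p(b) = 1/(b + (89 + b² + 8*b)) = 1/(89 + b² + 9*b))
a/p(I) = -1/(6202*(1/(89 + (-120)² + 9*(-120)))) = -1/(6202*(1/(89 + 14400 - 1080))) = -1/(6202*(1/13409)) = -1/(6202*1/13409) = -1/6202*13409 = -13409/6202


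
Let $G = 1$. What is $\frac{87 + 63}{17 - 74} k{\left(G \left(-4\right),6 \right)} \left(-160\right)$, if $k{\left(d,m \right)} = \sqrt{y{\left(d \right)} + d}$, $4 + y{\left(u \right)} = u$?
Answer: $\frac{16000 i \sqrt{3}}{19} \approx 1458.6 i$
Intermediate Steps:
$y{\left(u \right)} = -4 + u$
$k{\left(d,m \right)} = \sqrt{-4 + 2 d}$ ($k{\left(d,m \right)} = \sqrt{\left(-4 + d\right) + d} = \sqrt{-4 + 2 d}$)
$\frac{87 + 63}{17 - 74} k{\left(G \left(-4\right),6 \right)} \left(-160\right) = \frac{87 + 63}{17 - 74} \sqrt{-4 + 2 \cdot 1 \left(-4\right)} \left(-160\right) = \frac{150}{-57} \sqrt{-4 + 2 \left(-4\right)} \left(-160\right) = 150 \left(- \frac{1}{57}\right) \sqrt{-4 - 8} \left(-160\right) = - \frac{50 \sqrt{-12}}{19} \left(-160\right) = - \frac{50 \cdot 2 i \sqrt{3}}{19} \left(-160\right) = - \frac{100 i \sqrt{3}}{19} \left(-160\right) = \frac{16000 i \sqrt{3}}{19}$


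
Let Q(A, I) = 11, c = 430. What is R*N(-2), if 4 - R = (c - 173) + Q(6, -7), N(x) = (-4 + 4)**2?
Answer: 0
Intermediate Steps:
N(x) = 0 (N(x) = 0**2 = 0)
R = -264 (R = 4 - ((430 - 173) + 11) = 4 - (257 + 11) = 4 - 1*268 = 4 - 268 = -264)
R*N(-2) = -264*0 = 0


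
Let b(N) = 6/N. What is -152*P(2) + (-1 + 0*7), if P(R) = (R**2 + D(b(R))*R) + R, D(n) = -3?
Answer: -1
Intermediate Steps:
P(R) = R**2 - 2*R (P(R) = (R**2 - 3*R) + R = R**2 - 2*R)
-152*P(2) + (-1 + 0*7) = -304*(-2 + 2) + (-1 + 0*7) = -304*0 + (-1 + 0) = -152*0 - 1 = 0 - 1 = -1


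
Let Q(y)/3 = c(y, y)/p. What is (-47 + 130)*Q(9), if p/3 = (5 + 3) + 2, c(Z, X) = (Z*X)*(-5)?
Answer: -6723/2 ≈ -3361.5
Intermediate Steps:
c(Z, X) = -5*X*Z (c(Z, X) = (X*Z)*(-5) = -5*X*Z)
p = 30 (p = 3*((5 + 3) + 2) = 3*(8 + 2) = 3*10 = 30)
Q(y) = -y²/2 (Q(y) = 3*(-5*y*y/30) = 3*(-5*y²*(1/30)) = 3*(-y²/6) = -y²/2)
(-47 + 130)*Q(9) = (-47 + 130)*(-½*9²) = 83*(-½*81) = 83*(-81/2) = -6723/2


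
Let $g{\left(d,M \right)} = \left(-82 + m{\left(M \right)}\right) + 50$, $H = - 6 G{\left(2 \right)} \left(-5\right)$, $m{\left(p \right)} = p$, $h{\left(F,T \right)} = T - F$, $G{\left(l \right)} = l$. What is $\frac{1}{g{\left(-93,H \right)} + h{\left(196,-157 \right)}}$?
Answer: $- \frac{1}{325} \approx -0.0030769$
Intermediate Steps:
$H = 60$ ($H = \left(-6\right) 2 \left(-5\right) = \left(-12\right) \left(-5\right) = 60$)
$g{\left(d,M \right)} = -32 + M$ ($g{\left(d,M \right)} = \left(-82 + M\right) + 50 = -32 + M$)
$\frac{1}{g{\left(-93,H \right)} + h{\left(196,-157 \right)}} = \frac{1}{\left(-32 + 60\right) - 353} = \frac{1}{28 - 353} = \frac{1}{-325} = - \frac{1}{325}$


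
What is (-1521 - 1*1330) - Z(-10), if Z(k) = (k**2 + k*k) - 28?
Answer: -3023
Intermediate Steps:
Z(k) = -28 + 2*k**2 (Z(k) = (k**2 + k**2) - 28 = 2*k**2 - 28 = -28 + 2*k**2)
(-1521 - 1*1330) - Z(-10) = (-1521 - 1*1330) - (-28 + 2*(-10)**2) = (-1521 - 1330) - (-28 + 2*100) = -2851 - (-28 + 200) = -2851 - 1*172 = -2851 - 172 = -3023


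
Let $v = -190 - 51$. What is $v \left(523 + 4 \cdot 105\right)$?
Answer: $-227263$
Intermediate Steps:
$v = -241$ ($v = -190 - 51 = -241$)
$v \left(523 + 4 \cdot 105\right) = - 241 \left(523 + 4 \cdot 105\right) = - 241 \left(523 + 420\right) = \left(-241\right) 943 = -227263$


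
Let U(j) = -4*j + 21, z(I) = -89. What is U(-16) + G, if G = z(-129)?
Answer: -4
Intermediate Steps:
U(j) = 21 - 4*j
G = -89
U(-16) + G = (21 - 4*(-16)) - 89 = (21 + 64) - 89 = 85 - 89 = -4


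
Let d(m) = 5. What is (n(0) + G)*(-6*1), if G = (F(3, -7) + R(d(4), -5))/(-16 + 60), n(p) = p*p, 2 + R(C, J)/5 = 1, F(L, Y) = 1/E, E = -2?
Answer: 3/4 ≈ 0.75000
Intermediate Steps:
F(L, Y) = -1/2 (F(L, Y) = 1/(-2) = -1/2)
R(C, J) = -5 (R(C, J) = -10 + 5*1 = -10 + 5 = -5)
n(p) = p**2
G = -1/8 (G = (-1/2 - 5)/(-16 + 60) = -11/2/44 = -11/2*1/44 = -1/8 ≈ -0.12500)
(n(0) + G)*(-6*1) = (0**2 - 1/8)*(-6*1) = (0 - 1/8)*(-6) = -1/8*(-6) = 3/4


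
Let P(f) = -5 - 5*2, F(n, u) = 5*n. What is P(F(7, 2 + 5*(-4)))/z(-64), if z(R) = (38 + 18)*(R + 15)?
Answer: 15/2744 ≈ 0.0054665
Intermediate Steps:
P(f) = -15 (P(f) = -5 - 10 = -15)
z(R) = 840 + 56*R (z(R) = 56*(15 + R) = 840 + 56*R)
P(F(7, 2 + 5*(-4)))/z(-64) = -15/(840 + 56*(-64)) = -15/(840 - 3584) = -15/(-2744) = -15*(-1/2744) = 15/2744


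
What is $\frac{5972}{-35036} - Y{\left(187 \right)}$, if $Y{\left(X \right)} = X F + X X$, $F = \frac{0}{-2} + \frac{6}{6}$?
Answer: $- \frac{307932897}{8759} \approx -35156.0$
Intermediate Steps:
$F = 1$ ($F = 0 \left(- \frac{1}{2}\right) + 6 \cdot \frac{1}{6} = 0 + 1 = 1$)
$Y{\left(X \right)} = X + X^{2}$ ($Y{\left(X \right)} = X 1 + X X = X + X^{2}$)
$\frac{5972}{-35036} - Y{\left(187 \right)} = \frac{5972}{-35036} - 187 \left(1 + 187\right) = 5972 \left(- \frac{1}{35036}\right) - 187 \cdot 188 = - \frac{1493}{8759} - 35156 = - \frac{307932897}{8759}$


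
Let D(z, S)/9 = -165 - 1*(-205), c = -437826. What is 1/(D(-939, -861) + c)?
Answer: -1/437466 ≈ -2.2859e-6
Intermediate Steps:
D(z, S) = 360 (D(z, S) = 9*(-165 - 1*(-205)) = 9*(-165 + 205) = 9*40 = 360)
1/(D(-939, -861) + c) = 1/(360 - 437826) = 1/(-437466) = -1/437466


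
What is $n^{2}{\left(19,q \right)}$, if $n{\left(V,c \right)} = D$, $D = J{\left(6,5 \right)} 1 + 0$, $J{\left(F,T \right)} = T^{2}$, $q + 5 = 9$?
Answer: $625$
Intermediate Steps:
$q = 4$ ($q = -5 + 9 = 4$)
$D = 25$ ($D = 5^{2} \cdot 1 + 0 = 25 \cdot 1 + 0 = 25 + 0 = 25$)
$n{\left(V,c \right)} = 25$
$n^{2}{\left(19,q \right)} = 25^{2} = 625$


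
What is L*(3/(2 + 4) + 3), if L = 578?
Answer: 2023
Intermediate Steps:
L*(3/(2 + 4) + 3) = 578*(3/(2 + 4) + 3) = 578*(3/6 + 3) = 578*(3*(⅙) + 3) = 578*(½ + 3) = 578*(7/2) = 2023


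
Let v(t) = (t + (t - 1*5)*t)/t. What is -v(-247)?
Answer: 251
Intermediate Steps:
v(t) = (t + t*(-5 + t))/t (v(t) = (t + (t - 5)*t)/t = (t + (-5 + t)*t)/t = (t + t*(-5 + t))/t)
-v(-247) = -(-4 - 247) = -1*(-251) = 251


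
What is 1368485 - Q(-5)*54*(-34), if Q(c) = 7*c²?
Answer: 1689785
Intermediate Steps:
1368485 - Q(-5)*54*(-34) = 1368485 - (7*(-5)²)*54*(-34) = 1368485 - (7*25)*54*(-34) = 1368485 - 175*54*(-34) = 1368485 - 9450*(-34) = 1368485 - 1*(-321300) = 1368485 + 321300 = 1689785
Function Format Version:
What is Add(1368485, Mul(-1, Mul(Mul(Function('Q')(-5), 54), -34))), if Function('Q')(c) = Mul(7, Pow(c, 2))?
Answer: 1689785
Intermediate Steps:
Add(1368485, Mul(-1, Mul(Mul(Function('Q')(-5), 54), -34))) = Add(1368485, Mul(-1, Mul(Mul(Mul(7, Pow(-5, 2)), 54), -34))) = Add(1368485, Mul(-1, Mul(Mul(Mul(7, 25), 54), -34))) = Add(1368485, Mul(-1, Mul(Mul(175, 54), -34))) = Add(1368485, Mul(-1, Mul(9450, -34))) = Add(1368485, Mul(-1, -321300)) = Add(1368485, 321300) = 1689785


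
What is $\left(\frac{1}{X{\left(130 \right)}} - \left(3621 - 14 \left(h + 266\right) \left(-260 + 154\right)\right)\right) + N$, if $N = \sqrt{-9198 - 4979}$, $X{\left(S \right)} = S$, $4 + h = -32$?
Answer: $- \frac{44842329}{130} + i \sqrt{14177} \approx -3.4494 \cdot 10^{5} + 119.07 i$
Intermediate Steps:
$h = -36$ ($h = -4 - 32 = -36$)
$N = i \sqrt{14177}$ ($N = \sqrt{-14177} = i \sqrt{14177} \approx 119.07 i$)
$\left(\frac{1}{X{\left(130 \right)}} - \left(3621 - 14 \left(h + 266\right) \left(-260 + 154\right)\right)\right) + N = \left(\frac{1}{130} - \left(3621 - 14 \left(-36 + 266\right) \left(-260 + 154\right)\right)\right) + i \sqrt{14177} = \left(\frac{1}{130} - \left(3621 - 14 \cdot 230 \left(-106\right)\right)\right) + i \sqrt{14177} = \left(\frac{1}{130} - \left(3621 - -341320\right)\right) + i \sqrt{14177} = \left(\frac{1}{130} - 344941\right) + i \sqrt{14177} = - \frac{44842329}{130} + i \sqrt{14177}$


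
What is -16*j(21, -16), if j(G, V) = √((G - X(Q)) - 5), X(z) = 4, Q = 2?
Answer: -32*√3 ≈ -55.426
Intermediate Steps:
j(G, V) = √(-9 + G) (j(G, V) = √((G - 1*4) - 5) = √((G - 4) - 5) = √((-4 + G) - 5) = √(-9 + G))
-16*j(21, -16) = -16*√(-9 + 21) = -32*√3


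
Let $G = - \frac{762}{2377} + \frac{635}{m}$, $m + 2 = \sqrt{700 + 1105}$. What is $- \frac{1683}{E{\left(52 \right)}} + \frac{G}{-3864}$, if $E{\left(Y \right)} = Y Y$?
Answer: $- \frac{497216515031}{798727564752} - \frac{12065 \sqrt{5}}{6959064} \approx -0.62639$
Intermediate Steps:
$E{\left(Y \right)} = Y^{2}$
$m = -2 + 19 \sqrt{5}$ ($m = -2 + \sqrt{700 + 1105} = -2 + \sqrt{1805} = -2 + 19 \sqrt{5} \approx 40.485$)
$G = - \frac{762}{2377} + \frac{635}{-2 + 19 \sqrt{5}} \approx 15.364$
$- \frac{1683}{E{\left(52 \right)}} + \frac{G}{-3864} = - \frac{1683}{52^{2}} + \frac{\frac{1646428}{4280977} + \frac{12065 \sqrt{5}}{1801}}{-3864} = - \frac{1683}{2704} + \left(\frac{1646428}{4280977} + \frac{12065 \sqrt{5}}{1801}\right) \left(- \frac{1}{3864}\right) = \left(-1683\right) \frac{1}{2704} - \left(\frac{58801}{590774826} + \frac{12065 \sqrt{5}}{6959064}\right) = - \frac{1683}{2704} - \left(\frac{58801}{590774826} + \frac{12065 \sqrt{5}}{6959064}\right) = - \frac{497216515031}{798727564752} - \frac{12065 \sqrt{5}}{6959064}$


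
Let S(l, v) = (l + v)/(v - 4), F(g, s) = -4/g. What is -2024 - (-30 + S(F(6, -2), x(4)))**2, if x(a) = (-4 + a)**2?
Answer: -104905/36 ≈ -2914.0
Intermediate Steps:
S(l, v) = (l + v)/(-4 + v)
-2024 - (-30 + S(F(6, -2), x(4)))**2 = -2024 - (-30 + (-4/6 + (-4 + 4)**2)/(-4 + (-4 + 4)**2))**2 = -2024 - (-30 + (-4*1/6 + 0**2)/(-4 + 0**2))**2 = -2024 - (-30 + (-2/3 + 0)/(-4 + 0))**2 = -2024 - (-30 - 2/3/(-4))**2 = -2024 - (-30 - 1/4*(-2/3))**2 = -2024 - (-30 + 1/6)**2 = -2024 - (-179/6)**2 = -2024 - 1*32041/36 = -2024 - 32041/36 = -104905/36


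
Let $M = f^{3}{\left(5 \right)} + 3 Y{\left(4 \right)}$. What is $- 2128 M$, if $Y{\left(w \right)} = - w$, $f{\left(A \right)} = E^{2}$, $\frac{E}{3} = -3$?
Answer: $-1130880912$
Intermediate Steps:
$E = -9$ ($E = 3 \left(-3\right) = -9$)
$f{\left(A \right)} = 81$ ($f{\left(A \right)} = \left(-9\right)^{2} = 81$)
$M = 531429$ ($M = 81^{3} + 3 \left(\left(-1\right) 4\right) = 531441 + 3 \left(-4\right) = 531441 - 12 = 531429$)
$- 2128 M = \left(-2128\right) 531429 = -1130880912$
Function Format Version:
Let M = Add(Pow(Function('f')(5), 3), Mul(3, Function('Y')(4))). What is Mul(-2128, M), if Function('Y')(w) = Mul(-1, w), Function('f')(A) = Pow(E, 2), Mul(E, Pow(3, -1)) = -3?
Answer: -1130880912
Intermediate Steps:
E = -9 (E = Mul(3, -3) = -9)
Function('f')(A) = 81 (Function('f')(A) = Pow(-9, 2) = 81)
M = 531429 (M = Add(Pow(81, 3), Mul(3, Mul(-1, 4))) = Add(531441, Mul(3, -4)) = Add(531441, -12) = 531429)
Mul(-2128, M) = Mul(-2128, 531429) = -1130880912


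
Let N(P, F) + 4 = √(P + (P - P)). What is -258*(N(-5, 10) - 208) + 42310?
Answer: 97006 - 258*I*√5 ≈ 97006.0 - 576.91*I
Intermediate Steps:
N(P, F) = -4 + √P (N(P, F) = -4 + √(P + (P - P)) = -4 + √(P + 0) = -4 + √P)
-258*(N(-5, 10) - 208) + 42310 = -258*((-4 + √(-5)) - 208) + 42310 = -258*((-4 + I*√5) - 208) + 42310 = -258*(-212 + I*√5) + 42310 = (54696 - 258*I*√5) + 42310 = 97006 - 258*I*√5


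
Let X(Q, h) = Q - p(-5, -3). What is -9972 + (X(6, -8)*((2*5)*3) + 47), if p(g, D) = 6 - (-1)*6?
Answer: -10105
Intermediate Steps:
p(g, D) = 12 (p(g, D) = 6 - 1*(-6) = 6 + 6 = 12)
X(Q, h) = -12 + Q (X(Q, h) = Q - 1*12 = Q - 12 = -12 + Q)
-9972 + (X(6, -8)*((2*5)*3) + 47) = -9972 + ((-12 + 6)*((2*5)*3) + 47) = -9972 + (-60*3 + 47) = -9972 + (-6*30 + 47) = -9972 + (-180 + 47) = -9972 - 133 = -10105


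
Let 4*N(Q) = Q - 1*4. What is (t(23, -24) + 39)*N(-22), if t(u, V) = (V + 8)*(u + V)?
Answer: -715/2 ≈ -357.50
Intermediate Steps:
t(u, V) = (8 + V)*(V + u)
N(Q) = -1 + Q/4 (N(Q) = (Q - 1*4)/4 = (Q - 4)/4 = (-4 + Q)/4 = -1 + Q/4)
(t(23, -24) + 39)*N(-22) = (((-24)² + 8*(-24) + 8*23 - 24*23) + 39)*(-1 + (¼)*(-22)) = ((576 - 192 + 184 - 552) + 39)*(-1 - 11/2) = (16 + 39)*(-13/2) = 55*(-13/2) = -715/2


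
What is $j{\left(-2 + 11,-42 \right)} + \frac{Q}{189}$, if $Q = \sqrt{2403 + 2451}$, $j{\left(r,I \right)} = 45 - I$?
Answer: $87 + \frac{\sqrt{4854}}{189} \approx 87.369$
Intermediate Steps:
$Q = \sqrt{4854} \approx 69.671$
$j{\left(-2 + 11,-42 \right)} + \frac{Q}{189} = \left(45 - -42\right) + \frac{\sqrt{4854}}{189} = \left(45 + 42\right) + \sqrt{4854} \cdot \frac{1}{189} = 87 + \frac{\sqrt{4854}}{189}$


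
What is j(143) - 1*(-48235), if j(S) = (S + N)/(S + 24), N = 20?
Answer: 8055408/167 ≈ 48236.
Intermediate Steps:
j(S) = (20 + S)/(24 + S) (j(S) = (S + 20)/(S + 24) = (20 + S)/(24 + S))
j(143) - 1*(-48235) = (20 + 143)/(24 + 143) - 1*(-48235) = 163/167 + 48235 = 8055408/167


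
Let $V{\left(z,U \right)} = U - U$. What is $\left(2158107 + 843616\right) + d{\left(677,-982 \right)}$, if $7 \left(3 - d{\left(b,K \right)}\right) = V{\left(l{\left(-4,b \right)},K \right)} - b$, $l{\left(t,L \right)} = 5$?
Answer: $\frac{21012759}{7} \approx 3.0018 \cdot 10^{6}$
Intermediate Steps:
$V{\left(z,U \right)} = 0$
$d{\left(b,K \right)} = 3 + \frac{b}{7}$ ($d{\left(b,K \right)} = 3 - \frac{0 - b}{7} = 3 - \frac{\left(-1\right) b}{7} = 3 + \frac{b}{7}$)
$\left(2158107 + 843616\right) + d{\left(677,-982 \right)} = \left(2158107 + 843616\right) + \left(3 + \frac{1}{7} \cdot 677\right) = 3001723 + \left(3 + \frac{677}{7}\right) = 3001723 + \frac{698}{7} = \frac{21012759}{7}$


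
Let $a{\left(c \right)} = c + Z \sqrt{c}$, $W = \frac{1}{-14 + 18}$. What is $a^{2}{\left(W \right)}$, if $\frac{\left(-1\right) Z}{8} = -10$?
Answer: $\frac{25921}{16} \approx 1620.1$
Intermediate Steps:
$Z = 80$ ($Z = \left(-8\right) \left(-10\right) = 80$)
$W = \frac{1}{4} \approx 0.25$
$a{\left(c \right)} = c + 80 \sqrt{c}$
$a^{2}{\left(W \right)} = \left(\frac{1}{4} + \frac{80}{2}\right)^{2} = \left(\frac{1}{4} + 80 \cdot \frac{1}{2}\right)^{2} = \left(\frac{1}{4} + 40\right)^{2} = \left(\frac{161}{4}\right)^{2} = \frac{25921}{16}$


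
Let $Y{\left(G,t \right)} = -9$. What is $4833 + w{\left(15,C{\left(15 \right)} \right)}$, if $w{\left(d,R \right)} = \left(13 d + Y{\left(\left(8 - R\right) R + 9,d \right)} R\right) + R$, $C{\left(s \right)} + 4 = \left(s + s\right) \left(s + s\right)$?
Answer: $-2140$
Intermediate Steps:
$C{\left(s \right)} = -4 + 4 s^{2}$ ($C{\left(s \right)} = -4 + \left(s + s\right) \left(s + s\right) = -4 + 2 s 2 s = -4 + 4 s^{2}$)
$w{\left(d,R \right)} = - 8 R + 13 d$ ($w{\left(d,R \right)} = \left(13 d - 9 R\right) + R = \left(- 9 R + 13 d\right) + R = - 8 R + 13 d$)
$4833 + w{\left(15,C{\left(15 \right)} \right)} = 4833 + \left(- 8 \left(-4 + 4 \cdot 15^{2}\right) + 13 \cdot 15\right) = 4833 + \left(- 8 \left(-4 + 4 \cdot 225\right) + 195\right) = 4833 + \left(- 8 \left(-4 + 900\right) + 195\right) = 4833 + \left(\left(-8\right) 896 + 195\right) = 4833 + \left(-7168 + 195\right) = 4833 - 6973 = -2140$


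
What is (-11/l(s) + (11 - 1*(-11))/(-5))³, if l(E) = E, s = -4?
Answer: -35937/8000 ≈ -4.4921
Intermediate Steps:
(-11/l(s) + (11 - 1*(-11))/(-5))³ = (-11/(-4) + (11 - 1*(-11))/(-5))³ = (-11*(-¼) + (11 + 11)*(-⅕))³ = (11/4 + 22*(-⅕))³ = (11/4 - 22/5)³ = (-33/20)³ = -35937/8000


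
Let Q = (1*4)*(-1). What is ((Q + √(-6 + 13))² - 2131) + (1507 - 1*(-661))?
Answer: 60 - 8*√7 ≈ 38.834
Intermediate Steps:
Q = -4 (Q = 4*(-1) = -4)
((Q + √(-6 + 13))² - 2131) + (1507 - 1*(-661)) = ((-4 + √(-6 + 13))² - 2131) + (1507 - 1*(-661)) = ((-4 + √7)² - 2131) + (1507 + 661) = (-2131 + (-4 + √7)²) + 2168 = 37 + (-4 + √7)²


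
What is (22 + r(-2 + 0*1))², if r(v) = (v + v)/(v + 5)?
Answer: 3844/9 ≈ 427.11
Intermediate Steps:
r(v) = 2*v/(5 + v) (r(v) = (2*v)/(5 + v) = 2*v/(5 + v))
(22 + r(-2 + 0*1))² = (22 + 2*(-2 + 0*1)/(5 + (-2 + 0*1)))² = (22 + 2*(-2 + 0)/(5 + (-2 + 0)))² = (22 + 2*(-2)/(5 - 2))² = (22 + 2*(-2)/3)² = (22 + 2*(-2)*(⅓))² = (22 - 4/3)² = (62/3)² = 3844/9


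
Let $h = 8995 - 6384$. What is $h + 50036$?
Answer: $52647$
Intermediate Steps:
$h = 2611$ ($h = 8995 - 6384 = 2611$)
$h + 50036 = 2611 + 50036 = 52647$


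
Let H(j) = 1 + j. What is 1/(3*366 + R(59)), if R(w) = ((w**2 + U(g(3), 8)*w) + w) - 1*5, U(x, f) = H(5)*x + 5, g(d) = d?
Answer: 1/5990 ≈ 0.00016694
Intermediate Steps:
U(x, f) = 5 + 6*x (U(x, f) = (1 + 5)*x + 5 = 6*x + 5 = 5 + 6*x)
R(w) = -5 + w**2 + 24*w (R(w) = ((w**2 + (5 + 6*3)*w) + w) - 1*5 = ((w**2 + (5 + 18)*w) + w) - 5 = ((w**2 + 23*w) + w) - 5 = (w**2 + 24*w) - 5 = -5 + w**2 + 24*w)
1/(3*366 + R(59)) = 1/(3*366 + (-5 + 59**2 + 24*59)) = 1/(1098 + (-5 + 3481 + 1416)) = 1/(1098 + 4892) = 1/5990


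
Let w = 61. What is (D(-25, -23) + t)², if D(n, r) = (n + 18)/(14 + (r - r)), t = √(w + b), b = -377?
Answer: (1 - 4*I*√79)²/4 ≈ -315.75 - 17.776*I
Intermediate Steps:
t = 2*I*√79 (t = √(61 - 377) = √(-316) = 2*I*√79 ≈ 17.776*I)
D(n, r) = 9/7 + n/14 (D(n, r) = (18 + n)/(14 + 0) = (18 + n)/14 = (18 + n)*(1/14) = 9/7 + n/14)
(D(-25, -23) + t)² = ((9/7 + (1/14)*(-25)) + 2*I*√79)² = ((9/7 - 25/14) + 2*I*√79)² = (-½ + 2*I*√79)²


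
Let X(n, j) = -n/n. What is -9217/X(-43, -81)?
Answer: 9217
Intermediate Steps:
X(n, j) = -1 (X(n, j) = -1*1 = -1)
-9217/X(-43, -81) = -9217/(-1) = -9217*(-1) = 9217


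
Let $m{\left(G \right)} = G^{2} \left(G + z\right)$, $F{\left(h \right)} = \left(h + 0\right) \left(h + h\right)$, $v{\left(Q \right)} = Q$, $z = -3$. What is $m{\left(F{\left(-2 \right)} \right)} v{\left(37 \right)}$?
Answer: $11840$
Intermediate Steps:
$F{\left(h \right)} = 2 h^{2}$ ($F{\left(h \right)} = h 2 h = 2 h^{2}$)
$m{\left(G \right)} = G^{2} \left(-3 + G\right)$ ($m{\left(G \right)} = G^{2} \left(G - 3\right) = G^{2} \left(-3 + G\right)$)
$m{\left(F{\left(-2 \right)} \right)} v{\left(37 \right)} = \left(2 \left(-2\right)^{2}\right)^{2} \left(-3 + 2 \left(-2\right)^{2}\right) 37 = \left(2 \cdot 4\right)^{2} \left(-3 + 2 \cdot 4\right) 37 = 8^{2} \left(-3 + 8\right) 37 = 64 \cdot 5 \cdot 37 = 320 \cdot 37 = 11840$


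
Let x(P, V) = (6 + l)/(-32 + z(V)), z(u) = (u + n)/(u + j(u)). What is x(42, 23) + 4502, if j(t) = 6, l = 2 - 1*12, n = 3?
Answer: 2030460/451 ≈ 4502.1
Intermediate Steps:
l = -10 (l = 2 - 12 = -10)
z(u) = (3 + u)/(6 + u) (z(u) = (u + 3)/(u + 6) = (3 + u)/(6 + u))
x(P, V) = -4/(-32 + (3 + V)/(6 + V)) (x(P, V) = (6 - 10)/(-32 + (3 + V)/(6 + V)) = -4/(-32 + (3 + V)/(6 + V)))
x(42, 23) + 4502 = 4*(6 + 23)/(189 + 31*23) + 4502 = 4*29/(189 + 713) + 4502 = 4*29/902 + 4502 = 4*(1/902)*29 + 4502 = 58/451 + 4502 = 2030460/451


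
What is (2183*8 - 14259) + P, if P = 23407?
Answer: 26612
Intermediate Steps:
(2183*8 - 14259) + P = (2183*8 - 14259) + 23407 = (17464 - 14259) + 23407 = 3205 + 23407 = 26612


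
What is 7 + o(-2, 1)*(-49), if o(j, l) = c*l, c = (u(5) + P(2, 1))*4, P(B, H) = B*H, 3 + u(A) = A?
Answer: -777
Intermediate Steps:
u(A) = -3 + A
c = 16 (c = ((-3 + 5) + 2*1)*4 = (2 + 2)*4 = 4*4 = 16)
o(j, l) = 16*l
7 + o(-2, 1)*(-49) = 7 + (16*1)*(-49) = 7 + 16*(-49) = 7 - 784 = -777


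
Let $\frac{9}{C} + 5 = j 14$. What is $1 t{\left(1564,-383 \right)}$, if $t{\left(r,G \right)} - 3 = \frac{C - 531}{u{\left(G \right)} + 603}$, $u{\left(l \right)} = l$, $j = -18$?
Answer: $\frac{8286}{14135} \approx 0.5862$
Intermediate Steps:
$C = - \frac{9}{257}$ ($C = \frac{9}{-5 - 252} = \frac{9}{-257} = 9 \left(- \frac{1}{257}\right) = - \frac{9}{257} \approx -0.035019$)
$t{\left(r,G \right)} = 3 - \frac{136476}{257 \left(603 + G\right)}$ ($t{\left(r,G \right)} = 3 + \frac{- \frac{9}{257} - 531}{G + 603} = 3 - \frac{136476}{257 \left(603 + G\right)}$)
$1 t{\left(1564,-383 \right)} = 1 \frac{3 \left(109479 + 257 \left(-383\right)\right)}{257 \left(603 - 383\right)} = 1 \frac{3 \left(109479 - 98431\right)}{257 \cdot 220} = 1 \cdot \frac{3}{257} \cdot \frac{1}{220} \cdot 11048 = 1 \cdot \frac{8286}{14135} = \frac{8286}{14135}$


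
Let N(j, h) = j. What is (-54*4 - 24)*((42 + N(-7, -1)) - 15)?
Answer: -4800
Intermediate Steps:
(-54*4 - 24)*((42 + N(-7, -1)) - 15) = (-54*4 - 24)*((42 - 7) - 15) = (-216 - 24)*(35 - 15) = -240*20 = -4800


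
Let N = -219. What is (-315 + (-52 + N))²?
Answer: 343396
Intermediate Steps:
(-315 + (-52 + N))² = (-315 + (-52 - 219))² = (-315 - 271)² = (-586)² = 343396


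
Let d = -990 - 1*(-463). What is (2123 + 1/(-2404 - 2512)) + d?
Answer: 7845935/4916 ≈ 1596.0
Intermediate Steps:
d = -527 (d = -990 + 463 = -527)
(2123 + 1/(-2404 - 2512)) + d = (2123 + 1/(-2404 - 2512)) - 527 = (2123 + 1/(-4916)) - 527 = (2123 - 1/4916) - 527 = 10436667/4916 - 527 = 7845935/4916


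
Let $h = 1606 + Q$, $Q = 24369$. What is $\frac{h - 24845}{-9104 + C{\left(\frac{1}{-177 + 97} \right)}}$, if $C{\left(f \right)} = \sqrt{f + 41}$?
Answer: $- \frac{823001600}{6630622001} - \frac{4520 \sqrt{16395}}{6630622001} \approx -0.12421$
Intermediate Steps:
$C{\left(f \right)} = \sqrt{41 + f}$
$h = 25975$ ($h = 1606 + 24369 = 25975$)
$\frac{h - 24845}{-9104 + C{\left(\frac{1}{-177 + 97} \right)}} = \frac{25975 - 24845}{-9104 + \sqrt{41 + \frac{1}{-177 + 97}}} = \frac{1130}{-9104 + \sqrt{41 + \frac{1}{-80}}} = \frac{1130}{-9104 + \sqrt{41 - \frac{1}{80}}} = \frac{1130}{-9104 + \sqrt{\frac{3279}{80}}} = \frac{1130}{-9104 + \frac{\sqrt{16395}}{20}}$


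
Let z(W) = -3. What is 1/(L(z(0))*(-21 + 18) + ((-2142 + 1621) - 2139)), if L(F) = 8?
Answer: -1/2684 ≈ -0.00037258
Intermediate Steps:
1/(L(z(0))*(-21 + 18) + ((-2142 + 1621) - 2139)) = 1/(8*(-21 + 18) + ((-2142 + 1621) - 2139)) = 1/(8*(-3) + (-521 - 2139)) = 1/(-24 - 2660) = 1/(-2684) = -1/2684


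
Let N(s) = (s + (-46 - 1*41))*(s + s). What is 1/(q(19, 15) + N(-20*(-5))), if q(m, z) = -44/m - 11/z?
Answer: 285/740131 ≈ 0.00038507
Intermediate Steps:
N(s) = 2*s*(-87 + s) (N(s) = (s + (-46 - 41))*(2*s) = (s - 87)*(2*s) = (-87 + s)*(2*s) = 2*s*(-87 + s))
1/(q(19, 15) + N(-20*(-5))) = 1/((-44/19 - 11/15) + 2*(-20*(-5))*(-87 - 20*(-5))) = 1/((-44*1/19 - 11*1/15) + 2*100*(-87 + 100)) = 1/((-44/19 - 11/15) + 2*100*13) = 1/(-869/285 + 2600) = 1/(740131/285) = 285/740131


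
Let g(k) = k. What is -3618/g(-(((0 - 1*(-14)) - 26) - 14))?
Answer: -1809/13 ≈ -139.15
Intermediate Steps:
-3618/g(-(((0 - 1*(-14)) - 26) - 14)) = -3618*(-1/(((0 - 1*(-14)) - 26) - 14)) = -3618*(-1/(((0 + 14) - 26) - 14)) = -3618*(-1/((14 - 26) - 14)) = -3618*(-1/(-12 - 14)) = -3618/((-1*(-26))) = -3618/26 = -3618*1/26 = -1809/13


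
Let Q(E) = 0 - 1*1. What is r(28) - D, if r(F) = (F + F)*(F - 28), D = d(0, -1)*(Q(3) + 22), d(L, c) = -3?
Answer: 63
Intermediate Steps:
Q(E) = -1 (Q(E) = 0 - 1 = -1)
D = -63 (D = -3*(-1 + 22) = -3*21 = -63)
r(F) = 2*F*(-28 + F) (r(F) = (2*F)*(-28 + F) = 2*F*(-28 + F))
r(28) - D = 2*28*(-28 + 28) - 1*(-63) = 2*28*0 + 63 = 0 + 63 = 63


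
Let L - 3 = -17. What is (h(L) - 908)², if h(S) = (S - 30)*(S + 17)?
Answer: 1081600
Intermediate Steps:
L = -14 (L = 3 - 17 = -14)
h(S) = (-30 + S)*(17 + S)
(h(L) - 908)² = ((-510 + (-14)² - 13*(-14)) - 908)² = ((-510 + 196 + 182) - 908)² = (-132 - 908)² = (-1040)² = 1081600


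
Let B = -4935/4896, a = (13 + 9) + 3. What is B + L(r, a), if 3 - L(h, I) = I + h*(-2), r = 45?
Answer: 109331/1632 ≈ 66.992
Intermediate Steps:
a = 25 (a = 22 + 3 = 25)
L(h, I) = 3 - I + 2*h (L(h, I) = 3 - (I + h*(-2)) = 3 - (I - 2*h) = 3 + (-I + 2*h) = 3 - I + 2*h)
B = -1645/1632 (B = -4935*1/4896 = -1645/1632 ≈ -1.0080)
B + L(r, a) = -1645/1632 + (3 - 1*25 + 2*45) = -1645/1632 + (3 - 25 + 90) = -1645/1632 + 68 = 109331/1632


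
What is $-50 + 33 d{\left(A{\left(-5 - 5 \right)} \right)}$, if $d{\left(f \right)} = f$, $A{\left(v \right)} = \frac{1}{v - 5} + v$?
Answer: $- \frac{1911}{5} \approx -382.2$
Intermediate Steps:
$A{\left(v \right)} = v + \frac{1}{-5 + v}$ ($A{\left(v \right)} = \frac{1}{-5 + v} + v = v + \frac{1}{-5 + v}$)
$-50 + 33 d{\left(A{\left(-5 - 5 \right)} \right)} = -50 + 33 \frac{1 + \left(-5 - 5\right)^{2} - 5 \left(-5 - 5\right)}{-5 - 10} = -50 + 33 \frac{1 + \left(-10\right)^{2} - -50}{-5 - 10} = -50 + 33 \frac{1 + 100 + 50}{-15} = -50 + 33 \left(\left(- \frac{1}{15}\right) 151\right) = -50 + 33 \left(- \frac{151}{15}\right) = -50 - \frac{1661}{5} = - \frac{1911}{5}$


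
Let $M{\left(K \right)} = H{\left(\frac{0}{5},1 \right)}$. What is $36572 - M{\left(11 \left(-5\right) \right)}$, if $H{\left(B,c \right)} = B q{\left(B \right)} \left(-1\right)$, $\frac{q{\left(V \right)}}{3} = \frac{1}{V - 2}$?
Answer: $36572$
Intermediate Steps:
$q{\left(V \right)} = \frac{3}{-2 + V}$ ($q{\left(V \right)} = \frac{3}{V - 2} = \frac{3}{-2 + V}$)
$H{\left(B,c \right)} = - \frac{3 B}{-2 + B}$ ($H{\left(B,c \right)} = B \frac{3}{-2 + B} \left(-1\right) = \frac{3 B}{-2 + B} \left(-1\right) = - \frac{3 B}{-2 + B}$)
$M{\left(K \right)} = 0$ ($M{\left(K \right)} = - \frac{3 \cdot \frac{0}{5}}{-2 + \frac{0}{5}} = - \frac{3 \cdot 0 \cdot \frac{1}{5}}{-2 + 0 \cdot \frac{1}{5}} = \left(-3\right) 0 \frac{1}{-2 + 0} = \left(-3\right) 0 \frac{1}{-2} = \left(-3\right) 0 \left(- \frac{1}{2}\right) = 0$)
$36572 - M{\left(11 \left(-5\right) \right)} = 36572 - 0 = 36572 + 0 = 36572$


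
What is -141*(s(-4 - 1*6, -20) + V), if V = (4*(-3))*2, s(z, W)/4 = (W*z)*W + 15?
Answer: 2250924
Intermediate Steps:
s(z, W) = 60 + 4*z*W² (s(z, W) = 4*((W*z)*W + 15) = 4*(z*W² + 15) = 4*(15 + z*W²) = 60 + 4*z*W²)
V = -24 (V = -12*2 = -24)
-141*(s(-4 - 1*6, -20) + V) = -141*((60 + 4*(-4 - 1*6)*(-20)²) - 24) = -141*((60 + 4*(-4 - 6)*400) - 24) = -141*((60 + 4*(-10)*400) - 24) = -141*((60 - 16000) - 24) = -141*(-15940 - 24) = -141*(-15964) = 2250924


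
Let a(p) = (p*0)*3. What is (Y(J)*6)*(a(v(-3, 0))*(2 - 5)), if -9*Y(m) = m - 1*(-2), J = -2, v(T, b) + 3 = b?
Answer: 0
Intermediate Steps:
v(T, b) = -3 + b
a(p) = 0 (a(p) = 0*3 = 0)
Y(m) = -2/9 - m/9 (Y(m) = -(m - 1*(-2))/9 = -(m + 2)/9 = -(2 + m)/9 = -2/9 - m/9)
(Y(J)*6)*(a(v(-3, 0))*(2 - 5)) = ((-2/9 - 1/9*(-2))*6)*(0*(2 - 5)) = ((-2/9 + 2/9)*6)*(0*(-3)) = (0*6)*0 = 0*0 = 0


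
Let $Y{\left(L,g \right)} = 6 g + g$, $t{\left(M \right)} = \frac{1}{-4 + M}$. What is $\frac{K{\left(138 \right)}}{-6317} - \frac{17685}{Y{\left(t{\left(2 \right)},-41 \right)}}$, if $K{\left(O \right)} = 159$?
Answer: $\frac{111670512}{1812979} \approx 61.595$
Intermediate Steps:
$Y{\left(L,g \right)} = 7 g$
$\frac{K{\left(138 \right)}}{-6317} - \frac{17685}{Y{\left(t{\left(2 \right)},-41 \right)}} = \frac{159}{-6317} - \frac{17685}{7 \left(-41\right)} = 159 \left(- \frac{1}{6317}\right) - \frac{17685}{-287} = - \frac{159}{6317} - - \frac{17685}{287} = - \frac{159}{6317} + \frac{17685}{287} = \frac{111670512}{1812979}$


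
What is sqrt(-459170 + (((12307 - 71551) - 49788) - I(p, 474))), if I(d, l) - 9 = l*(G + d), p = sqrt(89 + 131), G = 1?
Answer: sqrt(-568685 - 948*sqrt(55)) ≈ 758.76*I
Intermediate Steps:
p = 2*sqrt(55) (p = sqrt(220) = 2*sqrt(55) ≈ 14.832)
I(d, l) = 9 + l*(1 + d)
sqrt(-459170 + (((12307 - 71551) - 49788) - I(p, 474))) = sqrt(-459170 + (((12307 - 71551) - 49788) - (9 + 474 + (2*sqrt(55))*474))) = sqrt(-459170 + ((-59244 - 49788) - (9 + 474 + 948*sqrt(55)))) = sqrt(-459170 + (-109032 - (483 + 948*sqrt(55)))) = sqrt(-459170 + (-109032 + (-483 - 948*sqrt(55)))) = sqrt(-459170 + (-109515 - 948*sqrt(55))) = sqrt(-568685 - 948*sqrt(55))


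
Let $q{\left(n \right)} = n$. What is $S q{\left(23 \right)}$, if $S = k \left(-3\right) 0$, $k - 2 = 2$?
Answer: $0$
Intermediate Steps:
$k = 4$ ($k = 2 + 2 = 4$)
$S = 0$ ($S = 4 \left(-3\right) 0 = \left(-12\right) 0 = 0$)
$S q{\left(23 \right)} = 0 \cdot 23 = 0$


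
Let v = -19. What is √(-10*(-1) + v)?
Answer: 3*I ≈ 3.0*I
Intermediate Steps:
√(-10*(-1) + v) = √(-10*(-1) - 19) = √(10 - 19) = √(-9) = 3*I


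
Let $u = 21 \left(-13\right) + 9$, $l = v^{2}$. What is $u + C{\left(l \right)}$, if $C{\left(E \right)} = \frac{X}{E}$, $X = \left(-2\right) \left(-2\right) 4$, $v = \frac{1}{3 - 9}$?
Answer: $312$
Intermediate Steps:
$v = - \frac{1}{6}$ ($v = \frac{1}{-6} = - \frac{1}{6} \approx -0.16667$)
$l = \frac{1}{36}$ ($l = \left(- \frac{1}{6}\right)^{2} = \frac{1}{36} \approx 0.027778$)
$u = -264$ ($u = -273 + 9 = -264$)
$X = 16$ ($X = 4 \cdot 4 = 16$)
$C{\left(E \right)} = \frac{16}{E}$
$u + C{\left(l \right)} = -264 + 16 \frac{1}{\frac{1}{36}} = -264 + 16 \cdot 36 = -264 + 576 = 312$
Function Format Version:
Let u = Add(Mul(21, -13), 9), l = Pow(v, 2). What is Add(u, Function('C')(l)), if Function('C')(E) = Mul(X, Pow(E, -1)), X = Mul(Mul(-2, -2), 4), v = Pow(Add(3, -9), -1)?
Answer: 312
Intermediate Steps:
v = Rational(-1, 6) (v = Pow(-6, -1) = Rational(-1, 6) ≈ -0.16667)
l = Rational(1, 36) (l = Pow(Rational(-1, 6), 2) = Rational(1, 36) ≈ 0.027778)
u = -264 (u = Add(-273, 9) = -264)
X = 16 (X = Mul(4, 4) = 16)
Function('C')(E) = Mul(16, Pow(E, -1))
Add(u, Function('C')(l)) = Add(-264, Mul(16, Pow(Rational(1, 36), -1))) = Add(-264, Mul(16, 36)) = Add(-264, 576) = 312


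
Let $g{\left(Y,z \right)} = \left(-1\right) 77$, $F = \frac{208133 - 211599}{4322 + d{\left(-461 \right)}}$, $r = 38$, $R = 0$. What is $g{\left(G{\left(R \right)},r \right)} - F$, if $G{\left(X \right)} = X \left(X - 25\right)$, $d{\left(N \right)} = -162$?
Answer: $- \frac{158427}{2080} \approx -76.167$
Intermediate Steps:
$F = - \frac{1733}{2080}$ ($F = \frac{208133 - 211599}{4322 - 162} = - \frac{3466}{4160} = \left(-3466\right) \frac{1}{4160} = - \frac{1733}{2080} \approx -0.83317$)
$G{\left(X \right)} = X \left(-25 + X\right)$
$g{\left(Y,z \right)} = -77$
$g{\left(G{\left(R \right)},r \right)} - F = -77 - - \frac{1733}{2080} = -77 + \frac{1733}{2080} = - \frac{158427}{2080}$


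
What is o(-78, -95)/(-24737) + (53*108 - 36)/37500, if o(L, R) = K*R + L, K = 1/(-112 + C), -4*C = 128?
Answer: 1723251797/11131650000 ≈ 0.15481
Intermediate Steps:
C = -32 (C = -¼*128 = -32)
K = -1/144 (K = 1/(-112 - 32) = 1/(-144) = -1/144 ≈ -0.0069444)
o(L, R) = L - R/144 (o(L, R) = -R/144 + L = L - R/144)
o(-78, -95)/(-24737) + (53*108 - 36)/37500 = (-78 - 1/144*(-95))/(-24737) + (53*108 - 36)/37500 = (-78 + 95/144)*(-1/24737) + (5724 - 36)*(1/37500) = -11137/144*(-1/24737) + 5688*(1/37500) = 11137/3562128 + 474/3125 = 1723251797/11131650000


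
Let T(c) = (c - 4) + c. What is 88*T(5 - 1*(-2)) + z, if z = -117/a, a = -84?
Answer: 24679/28 ≈ 881.39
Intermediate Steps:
z = 39/28 (z = -117/(-84) = -117*(-1/84) = 39/28 ≈ 1.3929)
T(c) = -4 + 2*c (T(c) = (-4 + c) + c = -4 + 2*c)
88*T(5 - 1*(-2)) + z = 88*(-4 + 2*(5 - 1*(-2))) + 39/28 = 88*(-4 + 2*(5 + 2)) + 39/28 = 88*(-4 + 2*7) + 39/28 = 88*(-4 + 14) + 39/28 = 88*10 + 39/28 = 880 + 39/28 = 24679/28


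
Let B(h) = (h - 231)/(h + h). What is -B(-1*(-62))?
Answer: 169/124 ≈ 1.3629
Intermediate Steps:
B(h) = (-231 + h)/(2*h) (B(h) = (-231 + h)/((2*h)) = (-231 + h)*(1/(2*h)) = (-231 + h)/(2*h))
-B(-1*(-62)) = -(-231 - 1*(-62))/(2*((-1*(-62)))) = -(-231 + 62)/(2*62) = -(-169)/(2*62) = -1*(-169/124) = 169/124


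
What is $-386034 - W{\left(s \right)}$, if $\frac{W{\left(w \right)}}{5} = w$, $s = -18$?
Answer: $-385944$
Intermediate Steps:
$W{\left(w \right)} = 5 w$
$-386034 - W{\left(s \right)} = -386034 - 5 \left(-18\right) = -386034 - -90 = -386034 + 90 = -385944$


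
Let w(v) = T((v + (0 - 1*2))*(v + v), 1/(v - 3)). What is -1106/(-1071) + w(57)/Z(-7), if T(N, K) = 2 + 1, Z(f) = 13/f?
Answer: -1159/1989 ≈ -0.58270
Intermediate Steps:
T(N, K) = 3
w(v) = 3
-1106/(-1071) + w(57)/Z(-7) = -1106/(-1071) + 3/((13/(-7))) = -1106*(-1/1071) + 3/((13*(-⅐))) = 158/153 + 3/(-13/7) = 158/153 + 3*(-7/13) = 158/153 - 21/13 = -1159/1989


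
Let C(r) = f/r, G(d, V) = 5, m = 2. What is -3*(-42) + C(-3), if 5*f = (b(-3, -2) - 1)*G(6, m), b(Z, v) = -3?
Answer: 382/3 ≈ 127.33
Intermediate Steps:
f = -4 (f = ((-3 - 1)*5)/5 = (-4*5)/5 = (⅕)*(-20) = -4)
C(r) = -4/r
-3*(-42) + C(-3) = -3*(-42) - 4/(-3) = 126 - 4*(-⅓) = 126 + 4/3 = 382/3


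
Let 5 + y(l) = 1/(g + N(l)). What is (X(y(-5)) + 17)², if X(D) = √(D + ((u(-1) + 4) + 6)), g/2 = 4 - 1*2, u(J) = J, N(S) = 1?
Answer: (85 + √105)²/25 ≈ 362.88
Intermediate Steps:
g = 4 (g = 2*(4 - 1*2) = 2*(4 - 2) = 2*2 = 4)
y(l) = -24/5 (y(l) = -5 + 1/(4 + 1) = -5 + 1/5 = -5 + ⅕ = -24/5)
X(D) = √(9 + D) (X(D) = √(D + ((-1 + 4) + 6)) = √(D + (3 + 6)) = √(D + 9) = √(9 + D))
(X(y(-5)) + 17)² = (√(9 - 24/5) + 17)² = (√(21/5) + 17)² = (√105/5 + 17)² = (17 + √105/5)²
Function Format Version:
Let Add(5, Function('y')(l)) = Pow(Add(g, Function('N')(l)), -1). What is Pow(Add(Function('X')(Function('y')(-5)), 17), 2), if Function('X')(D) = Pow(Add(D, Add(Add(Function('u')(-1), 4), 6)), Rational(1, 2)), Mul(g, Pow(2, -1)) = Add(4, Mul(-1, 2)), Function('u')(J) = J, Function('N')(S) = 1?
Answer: Mul(Rational(1, 25), Pow(Add(85, Pow(105, Rational(1, 2))), 2)) ≈ 362.88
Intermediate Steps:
g = 4 (g = Mul(2, Add(4, Mul(-1, 2))) = Mul(2, Add(4, -2)) = Mul(2, 2) = 4)
Function('y')(l) = Rational(-24, 5) (Function('y')(l) = Add(-5, Pow(Add(4, 1), -1)) = Add(-5, Pow(5, -1)) = Add(-5, Rational(1, 5)) = Rational(-24, 5))
Function('X')(D) = Pow(Add(9, D), Rational(1, 2)) (Function('X')(D) = Pow(Add(D, Add(Add(-1, 4), 6)), Rational(1, 2)) = Pow(Add(D, Add(3, 6)), Rational(1, 2)) = Pow(Add(D, 9), Rational(1, 2)) = Pow(Add(9, D), Rational(1, 2)))
Pow(Add(Function('X')(Function('y')(-5)), 17), 2) = Pow(Add(Pow(Add(9, Rational(-24, 5)), Rational(1, 2)), 17), 2) = Pow(Add(Pow(Rational(21, 5), Rational(1, 2)), 17), 2) = Pow(Add(Mul(Rational(1, 5), Pow(105, Rational(1, 2))), 17), 2) = Pow(Add(17, Mul(Rational(1, 5), Pow(105, Rational(1, 2)))), 2)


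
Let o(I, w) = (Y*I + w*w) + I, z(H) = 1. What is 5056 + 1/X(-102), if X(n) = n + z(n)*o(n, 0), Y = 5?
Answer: 3609983/714 ≈ 5056.0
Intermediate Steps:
o(I, w) = w**2 + 6*I (o(I, w) = (5*I + w*w) + I = (5*I + w**2) + I = (w**2 + 5*I) + I = w**2 + 6*I)
X(n) = 7*n (X(n) = n + 1*(0**2 + 6*n) = n + 1*(0 + 6*n) = n + 1*(6*n) = n + 6*n = 7*n)
5056 + 1/X(-102) = 5056 + 1/(7*(-102)) = 5056 + 1/(-714) = 5056 - 1/714 = 3609983/714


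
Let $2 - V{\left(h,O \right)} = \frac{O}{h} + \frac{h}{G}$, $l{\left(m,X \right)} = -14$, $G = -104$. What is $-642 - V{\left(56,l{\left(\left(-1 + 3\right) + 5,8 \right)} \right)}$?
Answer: $- \frac{33529}{52} \approx -644.79$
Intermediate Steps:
$V{\left(h,O \right)} = 2 + \frac{h}{104} - \frac{O}{h}$ ($V{\left(h,O \right)} = 2 - \left(\frac{O}{h} + \frac{h}{-104}\right) = 2 - \left(\frac{O}{h} + h \left(- \frac{1}{104}\right)\right) = 2 - \left(\frac{O}{h} - \frac{h}{104}\right) = 2 - \left(- \frac{h}{104} + \frac{O}{h}\right) = 2 + \frac{h}{104} - \frac{O}{h}$)
$-642 - V{\left(56,l{\left(\left(-1 + 3\right) + 5,8 \right)} \right)} = -642 - \left(2 + \frac{1}{104} \cdot 56 - - \frac{14}{56}\right) = -642 - \left(2 + \frac{7}{13} - \left(-14\right) \frac{1}{56}\right) = -642 - \left(2 + \frac{7}{13} + \frac{1}{4}\right) = -642 - \frac{145}{52} = - \frac{33529}{52}$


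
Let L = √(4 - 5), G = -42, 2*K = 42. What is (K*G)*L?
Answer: -882*I ≈ -882.0*I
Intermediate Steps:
K = 21 (K = (½)*42 = 21)
L = I (L = √(-1) = I ≈ 1.0*I)
(K*G)*L = (21*(-42))*I = -882*I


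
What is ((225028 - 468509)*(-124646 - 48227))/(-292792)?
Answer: -42091290913/292792 ≈ -1.4376e+5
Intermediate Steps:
((225028 - 468509)*(-124646 - 48227))/(-292792) = -243481*(-172873)*(-1/292792) = 42091290913*(-1/292792) = -42091290913/292792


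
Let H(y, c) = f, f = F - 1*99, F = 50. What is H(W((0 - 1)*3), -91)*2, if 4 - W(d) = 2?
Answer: -98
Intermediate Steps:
f = -49 (f = 50 - 1*99 = 50 - 99 = -49)
W(d) = 2 (W(d) = 4 - 1*2 = 4 - 2 = 2)
H(y, c) = -49
H(W((0 - 1)*3), -91)*2 = -49*2 = -98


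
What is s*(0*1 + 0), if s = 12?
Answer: 0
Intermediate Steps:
s*(0*1 + 0) = 12*(0*1 + 0) = 12*(0 + 0) = 12*0 = 0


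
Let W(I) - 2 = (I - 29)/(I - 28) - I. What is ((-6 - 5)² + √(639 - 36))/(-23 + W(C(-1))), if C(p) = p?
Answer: -319/50 - 87*√67/550 ≈ -7.6748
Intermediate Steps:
W(I) = 2 - I + (-29 + I)/(-28 + I) (W(I) = 2 + ((I - 29)/(I - 28) - I) = 2 + ((-29 + I)/(-28 + I) - I) = 2 + (-I + (-29 + I)/(-28 + I)) = 2 - I + (-29 + I)/(-28 + I))
((-6 - 5)² + √(639 - 36))/(-23 + W(C(-1))) = ((-6 - 5)² + √(639 - 36))/(-23 + (-85 - 1*(-1)² + 31*(-1))/(-28 - 1)) = ((-11)² + √603)/(-23 + (-85 - 1*1 - 31)/(-29)) = (121 + 3*√67)/(-23 - (-85 - 1 - 31)/29) = (121 + 3*√67)/(-23 - 1/29*(-117)) = (121 + 3*√67)/(-23 + 117/29) = (121 + 3*√67)/(-550/29) = (121 + 3*√67)*(-29/550) = -319/50 - 87*√67/550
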